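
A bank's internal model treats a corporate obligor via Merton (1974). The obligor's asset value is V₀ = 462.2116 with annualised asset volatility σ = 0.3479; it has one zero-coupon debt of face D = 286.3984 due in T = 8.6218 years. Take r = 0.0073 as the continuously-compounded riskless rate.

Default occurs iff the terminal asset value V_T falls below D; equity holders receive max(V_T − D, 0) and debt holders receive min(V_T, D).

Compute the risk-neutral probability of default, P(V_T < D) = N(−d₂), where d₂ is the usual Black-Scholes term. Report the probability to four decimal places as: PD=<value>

PD=0.4923

d₁ = [ln(V₀/D) + (r + σ²/2)T] / (σ√T)
   = [ln(462.2116/286.3984) + (0.0073 + 0.5·0.3479²)·8.6218] / (0.3479·√8.6218)
   = [0.478639 + 0.584706] / 1.021535 = 1.040929
d₂ = d₁ − σ√T = 1.040929 − 1.021535 = 0.019393
risk-neutral PD = N(−d₂) = N(-0.019393) = 0.492264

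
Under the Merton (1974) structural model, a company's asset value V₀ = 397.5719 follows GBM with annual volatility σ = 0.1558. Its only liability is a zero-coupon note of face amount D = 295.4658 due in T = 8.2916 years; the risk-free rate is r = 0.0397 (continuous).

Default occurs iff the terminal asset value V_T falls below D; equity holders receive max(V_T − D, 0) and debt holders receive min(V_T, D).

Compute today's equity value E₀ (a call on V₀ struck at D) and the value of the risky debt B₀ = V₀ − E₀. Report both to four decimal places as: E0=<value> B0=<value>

d₁ = [ln(V₀/D) + (r + σ²/2)T] / (σ√T)
   = [ln(397.5719/295.4658) + (0.0397 + 0.5·0.1558²)·8.2916] / (0.1558·√8.2916)
   = [0.296823 + 0.429810] / 0.448628 = 1.619677
d₂ = d₁ − σ√T = 1.619677 − 0.448628 = 1.171049
N(d₁) = 0.947349,  N(d₂) = 0.879210,  e^(−rT) = 0.719516
E₀ = V₀·N(d₁) − D·e^(−rT)·N(d₂)
   = 397.5719·0.947349 − 295.4658·0.719516·0.879210 = 189.725982
B₀ = V₀ − E₀ = 397.5719 − 189.725982 = 207.845918

E0=189.7260 B0=207.8459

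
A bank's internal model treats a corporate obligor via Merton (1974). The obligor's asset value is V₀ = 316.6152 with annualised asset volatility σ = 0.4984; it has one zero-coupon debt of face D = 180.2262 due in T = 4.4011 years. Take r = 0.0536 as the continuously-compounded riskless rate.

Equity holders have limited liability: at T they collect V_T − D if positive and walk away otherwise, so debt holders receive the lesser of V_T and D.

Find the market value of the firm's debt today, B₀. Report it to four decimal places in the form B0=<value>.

B0=116.1148

d₁ = [ln(V₀/D) + (r + σ²/2)T] / (σ√T)
   = [ln(316.6152/180.2262) + (0.0536 + 0.5·0.4984²)·4.4011] / (0.4984·√4.4011)
   = [0.563474 + 0.782521] / 1.045583 = 1.287316
d₂ = d₁ − σ√T = 1.287316 − 1.045583 = 0.241732
N(d₁) = 0.901008,  N(d₂) = 0.595506,  e^(−rT) = 0.789860
E₀ = V₀·N(d₁) − D·e^(−rT)·N(d₂)
   = 316.6152·0.901008 − 180.2262·0.789860·0.595506 = 200.500358
B₀ = V₀ − E₀ = 316.6152 − 200.500358 = 116.114842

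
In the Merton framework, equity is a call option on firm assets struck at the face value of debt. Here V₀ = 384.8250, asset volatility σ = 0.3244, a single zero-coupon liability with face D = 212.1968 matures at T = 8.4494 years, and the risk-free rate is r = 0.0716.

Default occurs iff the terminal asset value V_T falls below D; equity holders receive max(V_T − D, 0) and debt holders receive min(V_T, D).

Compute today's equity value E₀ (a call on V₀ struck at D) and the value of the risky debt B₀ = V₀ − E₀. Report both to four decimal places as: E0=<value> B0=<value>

d₁ = [ln(V₀/D) + (r + σ²/2)T] / (σ√T)
   = [ln(384.8250/212.1968) + (0.0716 + 0.5·0.3244²)·8.4494] / (0.3244·√8.4494)
   = [0.595275 + 1.049565] / 0.942961 = 1.744334
d₂ = d₁ − σ√T = 1.744334 − 0.942961 = 0.801373
N(d₁) = 0.959450,  N(d₂) = 0.788542,  e^(−rT) = 0.546087
E₀ = V₀·N(d₁) − D·e^(−rT)·N(d₂)
   = 384.8250·0.959450 − 212.1968·0.546087·0.788542 = 277.845572
B₀ = V₀ − E₀ = 384.8250 − 277.845572 = 106.979428

E0=277.8456 B0=106.9794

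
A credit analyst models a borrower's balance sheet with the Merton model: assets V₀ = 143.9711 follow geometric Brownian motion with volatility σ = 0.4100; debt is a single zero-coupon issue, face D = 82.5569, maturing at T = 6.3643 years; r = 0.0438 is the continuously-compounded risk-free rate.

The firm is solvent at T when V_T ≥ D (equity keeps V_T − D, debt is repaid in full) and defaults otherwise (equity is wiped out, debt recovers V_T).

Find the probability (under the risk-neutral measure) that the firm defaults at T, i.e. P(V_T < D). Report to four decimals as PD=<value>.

PD=0.3859

d₁ = [ln(V₀/D) + (r + σ²/2)T] / (σ√T)
   = [ln(143.9711/82.5569) + (0.0438 + 0.5·0.4100²)·6.3643] / (0.4100·√6.3643)
   = [0.556125 + 0.813676] / 1.034330 = 1.324336
d₂ = d₁ − σ√T = 1.324336 − 1.034330 = 0.290006
risk-neutral PD = N(−d₂) = N(-0.290006) = 0.385906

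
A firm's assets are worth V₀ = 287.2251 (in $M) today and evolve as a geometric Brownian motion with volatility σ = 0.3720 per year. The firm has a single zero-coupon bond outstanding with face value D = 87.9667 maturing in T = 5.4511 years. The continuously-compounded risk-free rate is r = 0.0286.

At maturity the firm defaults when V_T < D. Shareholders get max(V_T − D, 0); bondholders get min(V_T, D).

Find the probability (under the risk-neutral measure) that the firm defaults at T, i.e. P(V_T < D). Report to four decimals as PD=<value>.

PD=0.1340

d₁ = [ln(V₀/D) + (r + σ²/2)T] / (σ√T)
   = [ln(287.2251/87.9667) + (0.0286 + 0.5·0.3720²)·5.4511] / (0.3720·√5.4511)
   = [1.183308 + 0.533074] / 0.868530 = 1.976191
d₂ = d₁ − σ√T = 1.976191 − 0.868530 = 1.107661
risk-neutral PD = N(−d₂) = N(-1.107661) = 0.134004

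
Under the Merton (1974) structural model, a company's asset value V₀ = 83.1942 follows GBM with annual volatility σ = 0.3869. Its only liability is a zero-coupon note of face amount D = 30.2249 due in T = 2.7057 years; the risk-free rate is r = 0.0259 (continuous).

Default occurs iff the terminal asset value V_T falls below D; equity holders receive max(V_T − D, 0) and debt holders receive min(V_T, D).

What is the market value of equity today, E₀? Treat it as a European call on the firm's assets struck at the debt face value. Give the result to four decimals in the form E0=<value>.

E0=55.5560

d₁ = [ln(V₀/D) + (r + σ²/2)T] / (σ√T)
   = [ln(83.1942/30.2249) + (0.0259 + 0.5·0.3869²)·2.7057] / (0.3869·√2.7057)
   = [1.012512 + 0.272588] / 0.636412 = 2.019288
d₂ = d₁ − σ√T = 2.019288 − 0.636412 = 1.382875
N(d₁) = 0.978271,  N(d₂) = 0.916648,  e^(−rT) = 0.932321
E₀ = V₀·N(d₁) − D·e^(−rT)·N(d₂)
   = 83.1942·0.978271 − 30.2249·0.932321·0.916648 = 55.555969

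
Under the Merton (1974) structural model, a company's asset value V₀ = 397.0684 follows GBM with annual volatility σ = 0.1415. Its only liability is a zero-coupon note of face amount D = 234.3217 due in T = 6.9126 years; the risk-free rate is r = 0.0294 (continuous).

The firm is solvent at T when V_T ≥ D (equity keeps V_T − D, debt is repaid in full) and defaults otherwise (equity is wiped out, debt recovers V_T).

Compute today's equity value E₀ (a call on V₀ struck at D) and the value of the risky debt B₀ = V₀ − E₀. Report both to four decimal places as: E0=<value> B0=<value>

d₁ = [ln(V₀/D) + (r + σ²/2)T] / (σ√T)
   = [ln(397.0684/234.3217) + (0.0294 + 0.5·0.1415²)·6.9126] / (0.1415·√6.9126)
   = [0.527414 + 0.272433] / 0.372029 = 2.149957
d₂ = d₁ − σ√T = 2.149957 − 0.372029 = 1.777928
N(d₁) = 0.984221,  N(d₂) = 0.962292,  e^(−rT) = 0.816090
E₀ = V₀·N(d₁) − D·e^(−rT)·N(d₂)
   = 397.0684·0.984221 − 234.3217·0.816090·0.962292 = 206.786088
B₀ = V₀ − E₀ = 397.0684 − 206.786088 = 190.282312

E0=206.7861 B0=190.2823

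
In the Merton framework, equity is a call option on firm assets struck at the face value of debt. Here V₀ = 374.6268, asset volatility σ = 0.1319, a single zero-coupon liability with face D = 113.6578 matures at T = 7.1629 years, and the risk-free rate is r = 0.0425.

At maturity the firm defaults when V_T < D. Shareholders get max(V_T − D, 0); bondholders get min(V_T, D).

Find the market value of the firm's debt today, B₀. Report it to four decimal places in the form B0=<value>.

d₁ = [ln(V₀/D) + (r + σ²/2)T] / (σ√T)
   = [ln(374.6268/113.6578) + (0.0425 + 0.5·0.1319²)·7.1629] / (0.1319·√7.1629)
   = [1.192738 + 0.366732] / 0.353012 = 4.417614
d₂ = d₁ − σ√T = 4.417614 − 0.353012 = 4.064603
N(d₁) = 0.999995,  N(d₂) = 0.999976,  e^(−rT) = 0.737549
E₀ = V₀·N(d₁) − D·e^(−rT)·N(d₂)
   = 374.6268·0.999995 − 113.6578·0.737549·0.999976 = 290.798792
B₀ = V₀ − E₀ = 374.6268 − 290.798792 = 83.828008

B0=83.8280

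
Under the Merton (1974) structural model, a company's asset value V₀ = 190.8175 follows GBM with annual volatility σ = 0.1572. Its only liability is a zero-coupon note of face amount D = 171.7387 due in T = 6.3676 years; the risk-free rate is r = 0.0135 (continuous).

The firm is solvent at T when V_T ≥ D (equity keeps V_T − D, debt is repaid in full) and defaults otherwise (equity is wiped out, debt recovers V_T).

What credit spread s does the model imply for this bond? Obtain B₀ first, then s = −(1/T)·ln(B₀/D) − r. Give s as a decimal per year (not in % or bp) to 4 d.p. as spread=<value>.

spread=0.0144

d₁ = [ln(V₀/D) + (r + σ²/2)T] / (σ√T)
   = [ln(190.8175/171.7387) + (0.0135 + 0.5·0.1572²)·6.3676] / (0.1572·√6.3676)
   = [0.105343 + 0.164640] / 0.396680 = 0.680608
d₂ = d₁ − σ√T = 0.680608 − 0.396680 = 0.283927
N(d₁) = 0.751940,  N(d₂) = 0.611767,  e^(−rT) = 0.917629
E₀ = V₀·N(d₁) − D·e^(−rT)·N(d₂)
   = 190.8175·0.751940 − 171.7387·0.917629·0.611767 = 47.073535
B₀ = V₀ − E₀ = 190.8175 − 47.073535 = 143.743965
spread = −(1/T)·ln(B₀/D) − r = −(1/6.3676)·ln(143.743965/171.7387) − 0.0135 = 0.01444466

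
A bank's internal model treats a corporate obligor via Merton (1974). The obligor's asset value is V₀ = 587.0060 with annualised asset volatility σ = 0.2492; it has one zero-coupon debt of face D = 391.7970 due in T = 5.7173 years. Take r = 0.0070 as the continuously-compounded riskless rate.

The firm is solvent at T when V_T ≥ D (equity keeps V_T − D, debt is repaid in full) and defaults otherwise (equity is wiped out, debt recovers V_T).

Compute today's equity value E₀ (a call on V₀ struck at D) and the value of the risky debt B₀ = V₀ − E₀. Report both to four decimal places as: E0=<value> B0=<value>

E0=246.6613 B0=340.3447

d₁ = [ln(V₀/D) + (r + σ²/2)T] / (σ√T)
   = [ln(587.0060/391.7970) + (0.0070 + 0.5·0.2492²)·5.7173] / (0.2492·√5.7173)
   = [0.404291 + 0.217545] / 0.595859 = 1.043596
d₂ = d₁ − σ√T = 1.043596 − 0.595859 = 0.447737
N(d₁) = 0.851664,  N(d₂) = 0.672829,  e^(−rT) = 0.960769
E₀ = V₀·N(d₁) − D·e^(−rT)·N(d₂)
   = 587.0060·0.851664 − 391.7970·0.960769·0.672829 = 246.661322
B₀ = V₀ − E₀ = 587.0060 − 246.661322 = 340.344678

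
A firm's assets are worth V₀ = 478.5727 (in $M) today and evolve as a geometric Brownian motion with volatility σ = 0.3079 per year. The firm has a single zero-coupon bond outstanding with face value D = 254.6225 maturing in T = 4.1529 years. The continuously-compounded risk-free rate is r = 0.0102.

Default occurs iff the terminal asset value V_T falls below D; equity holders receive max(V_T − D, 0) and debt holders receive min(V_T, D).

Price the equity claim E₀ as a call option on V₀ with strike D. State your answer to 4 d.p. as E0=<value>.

E0=249.5351

d₁ = [ln(V₀/D) + (r + σ²/2)T] / (σ√T)
   = [ln(478.5727/254.6225) + (0.0102 + 0.5·0.3079²)·4.1529] / (0.3079·√4.1529)
   = [0.631026 + 0.239212] / 0.627459 = 1.386924
d₂ = d₁ − σ√T = 1.386924 − 0.627459 = 0.759465
N(d₁) = 0.917268,  N(d₂) = 0.776213,  e^(−rT) = 0.958525
E₀ = V₀·N(d₁) − D·e^(−rT)·N(d₂)
   = 478.5727·0.917268 − 254.6225·0.958525·0.776213 = 249.535128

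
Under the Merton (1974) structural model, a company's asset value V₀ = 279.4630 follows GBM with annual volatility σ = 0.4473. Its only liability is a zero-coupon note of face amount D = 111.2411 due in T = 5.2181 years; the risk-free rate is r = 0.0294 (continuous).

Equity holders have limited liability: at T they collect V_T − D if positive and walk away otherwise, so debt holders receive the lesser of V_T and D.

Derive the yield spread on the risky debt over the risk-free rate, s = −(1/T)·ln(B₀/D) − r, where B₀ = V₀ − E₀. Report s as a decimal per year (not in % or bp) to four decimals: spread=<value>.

d₁ = [ln(V₀/D) + (r + σ²/2)T] / (σ√T)
   = [ln(279.4630/111.2411) + (0.0294 + 0.5·0.4473²)·5.2181] / (0.4473·√5.2181)
   = [0.921170 + 0.675424] / 1.021775 = 1.562569
d₂ = d₁ − σ√T = 1.562569 − 1.021775 = 0.540795
N(d₁) = 0.940923,  N(d₂) = 0.705676,  e^(−rT) = 0.857776
E₀ = V₀·N(d₁) − D·e^(−rT)·N(d₂)
   = 279.4630·0.940923 − 111.2411·0.857776·0.705676 = 195.617650
B₀ = V₀ − E₀ = 279.4630 − 195.617650 = 83.845350
spread = −(1/T)·ln(B₀/D) − r = −(1/5.2181)·ln(83.845350/111.2411) − 0.0294 = 0.02478177

spread=0.0248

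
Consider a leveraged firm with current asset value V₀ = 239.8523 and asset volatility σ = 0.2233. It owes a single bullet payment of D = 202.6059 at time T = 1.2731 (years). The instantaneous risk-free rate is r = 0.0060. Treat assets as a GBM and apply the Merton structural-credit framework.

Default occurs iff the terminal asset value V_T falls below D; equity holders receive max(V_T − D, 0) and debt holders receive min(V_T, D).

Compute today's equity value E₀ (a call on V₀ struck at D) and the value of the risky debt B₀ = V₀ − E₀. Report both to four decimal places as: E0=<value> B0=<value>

E0=46.6566 B0=193.1957

d₁ = [ln(V₀/D) + (r + σ²/2)T] / (σ√T)
   = [ln(239.8523/202.6059) + (0.0060 + 0.5·0.2233²)·1.2731] / (0.2233·√1.2731)
   = [0.168761 + 0.039379] / 0.251953 = 0.826103
d₂ = d₁ − σ√T = 0.826103 − 0.251953 = 0.574150
N(d₁) = 0.795627,  N(d₂) = 0.717067,  e^(−rT) = 0.992390
E₀ = V₀·N(d₁) − D·e^(−rT)·N(d₂)
   = 239.8523·0.795627 − 202.6059·0.992390·0.717067 = 46.656572
B₀ = V₀ − E₀ = 239.8523 − 46.656572 = 193.195728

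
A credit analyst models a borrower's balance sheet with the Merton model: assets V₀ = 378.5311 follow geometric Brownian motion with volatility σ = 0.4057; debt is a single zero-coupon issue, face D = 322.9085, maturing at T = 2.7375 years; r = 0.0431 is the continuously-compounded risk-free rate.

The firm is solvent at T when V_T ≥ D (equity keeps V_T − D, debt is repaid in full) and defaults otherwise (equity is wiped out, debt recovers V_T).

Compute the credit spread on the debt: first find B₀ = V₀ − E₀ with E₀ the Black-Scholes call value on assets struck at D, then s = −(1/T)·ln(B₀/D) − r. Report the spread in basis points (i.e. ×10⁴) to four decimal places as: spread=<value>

spread=679.2519

d₁ = [ln(V₀/D) + (r + σ²/2)T] / (σ√T)
   = [ln(378.5311/322.9085) + (0.0431 + 0.5·0.4057²)·2.7375] / (0.4057·√2.7375)
   = [0.158929 + 0.343272] / 0.671247 = 0.748162
d₂ = d₁ − σ√T = 0.748162 − 0.671247 = 0.076916
N(d₁) = 0.772819,  N(d₂) = 0.530655,  e^(−rT) = 0.888708
E₀ = V₀·N(d₁) − D·e^(−rT)·N(d₂)
   = 378.5311·0.772819 − 322.9085·0.888708·0.530655 = 140.253220
B₀ = V₀ − E₀ = 378.5311 − 140.253220 = 238.277880
spread = −(1/T)·ln(B₀/D) − r = −(1/2.7375)·ln(238.277880/322.9085) − 0.0431 = 0.06792519
in basis points: 0.06792519 × 10⁴ = 679.2519 bp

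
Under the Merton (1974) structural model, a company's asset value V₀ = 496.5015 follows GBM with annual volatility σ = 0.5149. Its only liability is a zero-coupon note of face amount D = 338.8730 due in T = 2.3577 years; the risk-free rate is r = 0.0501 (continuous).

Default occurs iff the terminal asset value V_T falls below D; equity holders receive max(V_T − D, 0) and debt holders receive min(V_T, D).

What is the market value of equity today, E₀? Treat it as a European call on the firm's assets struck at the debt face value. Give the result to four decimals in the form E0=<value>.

E0=242.2356

d₁ = [ln(V₀/D) + (r + σ²/2)T] / (σ√T)
   = [ln(496.5015/338.8730) + (0.0501 + 0.5·0.5149²)·2.3577] / (0.5149·√2.3577)
   = [0.381961 + 0.430660] / 0.790619 = 1.027829
d₂ = d₁ − σ√T = 1.027829 − 0.790619 = 0.237210
N(d₁) = 0.847985,  N(d₂) = 0.593753,  e^(−rT) = 0.888589
E₀ = V₀·N(d₁) − D·e^(−rT)·N(d₂)
   = 496.5015·0.847985 − 338.8730·0.888589·0.593753 = 242.235572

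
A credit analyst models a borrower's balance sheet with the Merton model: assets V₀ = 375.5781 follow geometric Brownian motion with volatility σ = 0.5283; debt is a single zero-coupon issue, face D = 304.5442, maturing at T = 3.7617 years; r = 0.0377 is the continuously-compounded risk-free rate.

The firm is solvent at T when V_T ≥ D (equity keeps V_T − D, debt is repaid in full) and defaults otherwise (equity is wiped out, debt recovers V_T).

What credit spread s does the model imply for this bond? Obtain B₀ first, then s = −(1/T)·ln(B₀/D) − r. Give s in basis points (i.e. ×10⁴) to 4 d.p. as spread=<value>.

spread=904.5489

d₁ = [ln(V₀/D) + (r + σ²/2)T] / (σ√T)
   = [ln(375.5781/304.5442) + (0.0377 + 0.5·0.5283²)·3.7617] / (0.5283·√3.7617)
   = [0.209650 + 0.666763] / 1.024643 = 0.855335
d₂ = d₁ − σ√T = 0.855335 − 1.024643 = -0.169308
N(d₁) = 0.803817,  N(d₂) = 0.432777,  e^(−rT) = 0.867781
E₀ = V₀·N(d₁) − D·e^(−rT)·N(d₂)
   = 375.5781·0.803817 − 304.5442·0.867781·0.432777 = 187.522816
B₀ = V₀ − E₀ = 375.5781 − 187.522816 = 188.055284
spread = −(1/T)·ln(B₀/D) − r = −(1/3.7617)·ln(188.055284/304.5442) − 0.0377 = 0.09045489
in basis points: 0.09045489 × 10⁴ = 904.5489 bp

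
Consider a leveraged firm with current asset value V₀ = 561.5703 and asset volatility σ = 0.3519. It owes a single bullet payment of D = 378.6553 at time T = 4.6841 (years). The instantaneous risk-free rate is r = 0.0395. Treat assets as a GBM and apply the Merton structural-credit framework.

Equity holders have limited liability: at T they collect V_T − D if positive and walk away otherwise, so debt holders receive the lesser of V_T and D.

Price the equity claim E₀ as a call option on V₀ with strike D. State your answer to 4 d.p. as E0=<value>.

E0=286.4276

d₁ = [ln(V₀/D) + (r + σ²/2)T] / (σ√T)
   = [ln(561.5703/378.6553) + (0.0395 + 0.5·0.3519²)·4.6841] / (0.3519·√4.6841)
   = [0.394111 + 0.475046] / 0.761609 = 1.141211
d₂ = d₁ − σ√T = 1.141211 − 0.761609 = 0.379602
N(d₁) = 0.873109,  N(d₂) = 0.647879,  e^(−rT) = 0.831086
E₀ = V₀·N(d₁) − D·e^(−rT)·N(d₂)
   = 561.5703·0.873109 − 378.6553·0.831086·0.647879 = 286.427558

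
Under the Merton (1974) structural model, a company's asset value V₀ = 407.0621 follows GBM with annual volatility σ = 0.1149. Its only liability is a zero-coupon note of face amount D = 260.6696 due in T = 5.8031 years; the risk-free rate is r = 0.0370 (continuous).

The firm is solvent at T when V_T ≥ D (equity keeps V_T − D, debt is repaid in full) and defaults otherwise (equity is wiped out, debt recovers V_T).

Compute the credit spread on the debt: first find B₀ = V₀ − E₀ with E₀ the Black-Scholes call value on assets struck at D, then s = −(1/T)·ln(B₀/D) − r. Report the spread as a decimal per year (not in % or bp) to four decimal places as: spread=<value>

d₁ = [ln(V₀/D) + (r + σ²/2)T] / (σ√T)
   = [ln(407.0621/260.6696) + (0.0370 + 0.5·0.1149²)·5.8031] / (0.1149·√5.8031)
   = [0.445712 + 0.253021] / 0.276790 = 2.524418
d₂ = d₁ − σ√T = 2.524418 − 0.276790 = 2.247628
N(d₁) = 0.994205,  N(d₂) = 0.987700,  e^(−rT) = 0.806772
E₀ = V₀·N(d₁) − D·e^(−rT)·N(d₂)
   = 407.0621·0.994205 − 260.6696·0.806772·0.987700 = 196.989243
B₀ = V₀ − E₀ = 407.0621 − 196.989243 = 210.072857
spread = −(1/T)·ln(B₀/D) − r = −(1/5.8031)·ln(210.072857/260.6696) − 0.0370 = 0.00018690

spread=0.0002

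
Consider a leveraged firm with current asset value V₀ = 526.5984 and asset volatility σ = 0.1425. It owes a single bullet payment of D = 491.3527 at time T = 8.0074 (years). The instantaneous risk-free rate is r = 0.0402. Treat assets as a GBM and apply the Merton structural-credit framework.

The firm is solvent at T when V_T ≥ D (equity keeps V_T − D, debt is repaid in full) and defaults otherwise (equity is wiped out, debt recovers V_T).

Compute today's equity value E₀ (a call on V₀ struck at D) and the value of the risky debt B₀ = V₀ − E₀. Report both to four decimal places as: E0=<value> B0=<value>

d₁ = [ln(V₀/D) + (r + σ²/2)T] / (σ√T)
   = [ln(526.5984/491.3527) + (0.0402 + 0.5·0.1425²)·8.0074] / (0.1425·√8.0074)
   = [0.069276 + 0.403198] / 0.403237 = 1.171701
d₂ = d₁ − σ√T = 1.171701 − 0.403237 = 0.768464
N(d₁) = 0.879342,  N(d₂) = 0.778894,  e^(−rT) = 0.724772
E₀ = V₀·N(d₁) − D·e^(−rT)·N(d₂)
   = 526.5984·0.879342 − 491.3527·0.724772·0.778894 = 185.680853
B₀ = V₀ − E₀ = 526.5984 − 185.680853 = 340.917547

E0=185.6809 B0=340.9175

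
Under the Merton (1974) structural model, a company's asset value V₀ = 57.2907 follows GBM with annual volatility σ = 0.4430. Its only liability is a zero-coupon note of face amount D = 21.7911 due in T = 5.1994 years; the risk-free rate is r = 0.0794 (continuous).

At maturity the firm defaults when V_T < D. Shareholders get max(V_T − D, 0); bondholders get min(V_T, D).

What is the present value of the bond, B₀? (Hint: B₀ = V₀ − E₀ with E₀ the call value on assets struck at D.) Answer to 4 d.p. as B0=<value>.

B0=13.3709

d₁ = [ln(V₀/D) + (r + σ²/2)T] / (σ√T)
   = [ln(57.2907/21.7911) + (0.0794 + 0.5·0.4430²)·5.1994] / (0.4430·√5.1994)
   = [0.966637 + 0.923021] / 1.010137 = 1.870694
d₂ = d₁ − σ√T = 1.870694 − 1.010137 = 0.860557
N(d₁) = 0.969306,  N(d₂) = 0.805259,  e^(−rT) = 0.661773
E₀ = V₀·N(d₁) − D·e^(−rT)·N(d₂)
   = 57.2907·0.969306 − 21.7911·0.661773·0.805259 = 43.919783
B₀ = V₀ − E₀ = 57.2907 − 43.919783 = 13.370917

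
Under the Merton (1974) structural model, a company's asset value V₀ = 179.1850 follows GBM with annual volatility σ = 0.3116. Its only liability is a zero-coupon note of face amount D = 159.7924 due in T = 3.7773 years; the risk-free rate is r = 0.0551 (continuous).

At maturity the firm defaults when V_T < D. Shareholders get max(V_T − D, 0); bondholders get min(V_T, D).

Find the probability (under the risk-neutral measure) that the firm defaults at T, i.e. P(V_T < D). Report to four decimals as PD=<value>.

d₁ = [ln(V₀/D) + (r + σ²/2)T] / (σ√T)
   = [ln(179.1850/159.7924) + (0.0551 + 0.5·0.3116²)·3.7773] / (0.3116·√3.7773)
   = [0.114543 + 0.391507] / 0.605603 = 0.835613
d₂ = d₁ − σ√T = 0.835613 − 0.605603 = 0.230010
risk-neutral PD = N(−d₂) = N(-0.230010) = 0.409042

PD=0.4090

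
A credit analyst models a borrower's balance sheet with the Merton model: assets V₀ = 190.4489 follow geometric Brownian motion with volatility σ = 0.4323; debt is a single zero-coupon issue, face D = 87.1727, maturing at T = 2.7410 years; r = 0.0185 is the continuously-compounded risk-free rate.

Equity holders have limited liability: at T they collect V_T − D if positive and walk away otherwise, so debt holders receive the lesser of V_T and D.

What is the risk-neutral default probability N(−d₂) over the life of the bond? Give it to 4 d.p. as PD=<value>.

PD=0.2104

d₁ = [ln(V₀/D) + (r + σ²/2)T] / (σ√T)
   = [ln(190.4489/87.1727) + (0.0185 + 0.5·0.4323²)·2.7410] / (0.4323·√2.7410)
   = [0.781493 + 0.306832] / 0.715714 = 1.520613
d₂ = d₁ − σ√T = 1.520613 − 0.715714 = 0.804899
risk-neutral PD = N(−d₂) = N(-0.804899) = 0.210439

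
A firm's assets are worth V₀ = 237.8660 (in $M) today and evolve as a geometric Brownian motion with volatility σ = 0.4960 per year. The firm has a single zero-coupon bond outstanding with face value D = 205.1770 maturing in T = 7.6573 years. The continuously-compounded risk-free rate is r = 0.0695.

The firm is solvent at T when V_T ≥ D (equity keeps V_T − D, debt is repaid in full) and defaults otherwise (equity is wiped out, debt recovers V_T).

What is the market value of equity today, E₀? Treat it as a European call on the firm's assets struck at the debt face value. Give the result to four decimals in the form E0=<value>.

d₁ = [ln(V₀/D) + (r + σ²/2)T] / (σ√T)
   = [ln(237.8660/205.1770) + (0.0695 + 0.5·0.4960²)·7.6573] / (0.4960·√7.6573)
   = [0.147834 + 1.474092] / 1.372523 = 1.181712
d₂ = d₁ − σ√T = 1.181712 − 1.372523 = -0.190811
N(d₁) = 0.881340,  N(d₂) = 0.424337,  e^(−rT) = 0.587322
E₀ = V₀·N(d₁) − D·e^(−rT)·N(d₂)
   = 237.8660·0.881340 − 205.1770·0.587322·0.424337 = 158.506122

E0=158.5061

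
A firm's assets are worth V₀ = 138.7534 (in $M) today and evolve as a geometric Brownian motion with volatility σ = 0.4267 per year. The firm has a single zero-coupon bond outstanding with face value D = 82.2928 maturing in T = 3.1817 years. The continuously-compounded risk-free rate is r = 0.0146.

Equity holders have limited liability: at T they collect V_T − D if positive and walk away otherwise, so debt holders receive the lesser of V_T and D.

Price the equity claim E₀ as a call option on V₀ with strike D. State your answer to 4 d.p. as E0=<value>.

d₁ = [ln(V₀/D) + (r + σ²/2)T] / (σ√T)
   = [ln(138.7534/82.2928) + (0.0146 + 0.5·0.4267²)·3.1817] / (0.4267·√3.1817)
   = [0.522415 + 0.336103] / 0.761118 = 1.127969
d₂ = d₁ − σ√T = 1.127969 − 0.761118 = 0.366851
N(d₁) = 0.870334,  N(d₂) = 0.643135,  e^(−rT) = 0.954610
E₀ = V₀·N(d₁) − D·e^(−rT)·N(d₂)
   = 138.7534·0.870334 − 82.2928·0.954610·0.643135 = 70.238676

E0=70.2387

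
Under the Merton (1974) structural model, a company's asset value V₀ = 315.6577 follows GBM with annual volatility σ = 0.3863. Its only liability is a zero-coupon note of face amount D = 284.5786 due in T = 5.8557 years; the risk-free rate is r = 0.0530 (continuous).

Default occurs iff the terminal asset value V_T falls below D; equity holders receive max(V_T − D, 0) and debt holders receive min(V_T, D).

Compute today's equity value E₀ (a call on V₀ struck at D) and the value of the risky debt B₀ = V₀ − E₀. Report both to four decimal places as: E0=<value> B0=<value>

E0=156.1322 B0=159.5255

d₁ = [ln(V₀/D) + (r + σ²/2)T] / (σ√T)
   = [ln(315.6577/284.5786) + (0.0530 + 0.5·0.3863²)·5.8557] / (0.3863·√5.8557)
   = [0.103649 + 0.747268] / 0.934790 = 0.910276
d₂ = d₁ − σ√T = 0.910276 − 0.934790 = -0.024514
N(d₁) = 0.818662,  N(d₂) = 0.490221,  e^(−rT) = 0.733189
E₀ = V₀·N(d₁) − D·e^(−rT)·N(d₂)
   = 315.6577·0.818662 − 284.5786·0.733189·0.490221 = 156.132229
B₀ = V₀ − E₀ = 315.6577 − 156.132229 = 159.525471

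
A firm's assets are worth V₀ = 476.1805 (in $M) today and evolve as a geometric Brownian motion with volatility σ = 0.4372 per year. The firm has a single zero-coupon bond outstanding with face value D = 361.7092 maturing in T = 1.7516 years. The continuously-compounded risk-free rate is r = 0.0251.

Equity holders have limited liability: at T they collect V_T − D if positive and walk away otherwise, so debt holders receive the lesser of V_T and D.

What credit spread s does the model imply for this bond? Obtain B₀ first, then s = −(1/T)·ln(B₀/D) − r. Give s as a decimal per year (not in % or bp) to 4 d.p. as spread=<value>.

d₁ = [ln(V₀/D) + (r + σ²/2)T] / (σ√T)
   = [ln(476.1805/361.7092) + (0.0251 + 0.5·0.4372²)·1.7516] / (0.4372·√1.7516)
   = [0.274956 + 0.211369] / 0.578626 = 0.840484
d₂ = d₁ − σ√T = 0.840484 − 0.578626 = 0.261858
N(d₁) = 0.799681,  N(d₂) = 0.603285,  e^(−rT) = 0.956987
E₀ = V₀·N(d₁) − D·e^(−rT)·N(d₂)
   = 476.1805·0.799681 − 361.7092·0.956987·0.603285 = 171.965050
B₀ = V₀ − E₀ = 476.1805 − 171.965050 = 304.215450
spread = −(1/T)·ln(B₀/D) − r = −(1/1.7516)·ln(304.215450/361.7092) − 0.0251 = 0.07372645

spread=0.0737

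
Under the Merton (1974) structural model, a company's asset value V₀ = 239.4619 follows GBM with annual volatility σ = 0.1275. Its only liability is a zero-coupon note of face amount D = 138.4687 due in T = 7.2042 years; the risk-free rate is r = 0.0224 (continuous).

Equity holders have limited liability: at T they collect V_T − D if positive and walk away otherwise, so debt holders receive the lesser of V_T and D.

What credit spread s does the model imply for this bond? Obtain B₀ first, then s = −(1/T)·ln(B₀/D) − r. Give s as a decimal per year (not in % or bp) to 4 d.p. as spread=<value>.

d₁ = [ln(V₀/D) + (r + σ²/2)T] / (σ√T)
   = [ln(239.4619/138.4687) + (0.0224 + 0.5·0.1275²)·7.2042] / (0.1275·√7.2042)
   = [0.547750 + 0.219931] / 0.342218 = 2.243249
d₂ = d₁ − σ√T = 2.243249 − 0.342218 = 1.901031
N(d₁) = 0.987560,  N(d₂) = 0.971351,  e^(−rT) = 0.850974
E₀ = V₀·N(d₁) − D·e^(−rT)·N(d₂)
   = 239.4619·0.987560 − 138.4687·0.850974·0.971351 = 122.025486
B₀ = V₀ − E₀ = 239.4619 − 122.025486 = 117.436414
spread = −(1/T)·ln(B₀/D) − r = −(1/7.2042)·ln(117.436414/138.4687) − 0.0224 = 0.00046823

spread=0.0005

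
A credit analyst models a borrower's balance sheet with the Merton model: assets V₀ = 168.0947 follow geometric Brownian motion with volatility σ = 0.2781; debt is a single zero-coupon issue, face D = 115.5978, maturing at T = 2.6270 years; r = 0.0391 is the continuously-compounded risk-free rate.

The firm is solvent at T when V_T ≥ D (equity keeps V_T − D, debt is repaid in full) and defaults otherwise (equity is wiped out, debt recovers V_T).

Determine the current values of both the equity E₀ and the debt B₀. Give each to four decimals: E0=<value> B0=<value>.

d₁ = [ln(V₀/D) + (r + σ²/2)T] / (σ√T)
   = [ln(168.0947/115.5978) + (0.0391 + 0.5·0.2781²)·2.6270] / (0.2781·√2.6270)
   = [0.374411 + 0.204301] / 0.450745 = 1.283900
d₂ = d₁ − σ√T = 1.283900 − 0.450745 = 0.833155
N(d₁) = 0.900412,  N(d₂) = 0.797621,  e^(−rT) = 0.902383
E₀ = V₀·N(d₁) − D·e^(−rT)·N(d₂)
   = 168.0947·0.900412 − 115.5978·0.902383·0.797621 = 68.151699
B₀ = V₀ − E₀ = 168.0947 − 68.151699 = 99.943001

E0=68.1517 B0=99.9430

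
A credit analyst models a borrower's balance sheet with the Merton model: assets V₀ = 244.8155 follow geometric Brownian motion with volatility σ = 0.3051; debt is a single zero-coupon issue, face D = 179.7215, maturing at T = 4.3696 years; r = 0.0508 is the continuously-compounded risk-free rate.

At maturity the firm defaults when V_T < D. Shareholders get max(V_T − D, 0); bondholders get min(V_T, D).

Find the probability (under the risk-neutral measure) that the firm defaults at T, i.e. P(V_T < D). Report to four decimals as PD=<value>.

d₁ = [ln(V₀/D) + (r + σ²/2)T] / (σ√T)
   = [ln(244.8155/179.7215) + (0.0508 + 0.5·0.3051²)·4.3696] / (0.3051·√4.3696)
   = [0.309096 + 0.425350] / 0.637768 = 1.151588
d₂ = d₁ − σ√T = 1.151588 − 0.637768 = 0.513819
risk-neutral PD = N(−d₂) = N(-0.513819) = 0.303689

PD=0.3037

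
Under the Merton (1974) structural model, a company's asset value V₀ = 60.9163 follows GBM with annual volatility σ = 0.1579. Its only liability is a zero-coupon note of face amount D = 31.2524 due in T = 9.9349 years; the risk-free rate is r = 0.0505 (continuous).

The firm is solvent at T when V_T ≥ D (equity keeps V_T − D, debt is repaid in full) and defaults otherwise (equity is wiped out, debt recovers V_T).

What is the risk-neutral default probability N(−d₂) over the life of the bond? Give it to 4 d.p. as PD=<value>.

d₁ = [ln(V₀/D) + (r + σ²/2)T] / (σ√T)
   = [ln(60.9163/31.2524) + (0.0505 + 0.5·0.1579²)·9.9349] / (0.1579·√9.9349)
   = [0.667405 + 0.625563] / 0.497696 = 2.597908
d₂ = d₁ − σ√T = 2.597908 − 0.497696 = 2.100212
risk-neutral PD = N(−d₂) = N(-2.100212) = 0.017855

PD=0.0179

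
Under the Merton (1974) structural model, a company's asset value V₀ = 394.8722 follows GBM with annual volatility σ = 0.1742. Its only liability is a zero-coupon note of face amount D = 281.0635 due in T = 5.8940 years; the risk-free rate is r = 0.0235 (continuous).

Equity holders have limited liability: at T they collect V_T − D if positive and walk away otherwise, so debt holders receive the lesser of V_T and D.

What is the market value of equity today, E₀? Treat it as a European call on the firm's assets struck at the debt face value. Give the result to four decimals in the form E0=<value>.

E0=158.5133

d₁ = [ln(V₀/D) + (r + σ²/2)T] / (σ√T)
   = [ln(394.8722/281.0635) + (0.0235 + 0.5·0.1742²)·5.8940] / (0.1742·√5.8940)
   = [0.339982 + 0.227938] / 0.422915 = 1.342868
d₂ = d₁ − σ√T = 1.342868 − 0.422915 = 0.919953
N(d₁) = 0.910343,  N(d₂) = 0.821201,  e^(−rT) = 0.870655
E₀ = V₀·N(d₁) − D·e^(−rT)·N(d₂)
   = 394.8722·0.910343 − 281.0635·0.870655·0.821201 = 158.513274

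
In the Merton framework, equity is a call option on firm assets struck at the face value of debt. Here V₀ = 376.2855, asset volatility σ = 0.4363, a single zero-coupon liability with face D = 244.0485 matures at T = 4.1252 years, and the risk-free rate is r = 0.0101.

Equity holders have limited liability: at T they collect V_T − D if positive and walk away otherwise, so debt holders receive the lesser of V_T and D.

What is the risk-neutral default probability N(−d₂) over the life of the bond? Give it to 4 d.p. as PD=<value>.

PD=0.4631

d₁ = [ln(V₀/D) + (r + σ²/2)T] / (σ√T)
   = [ln(376.2855/244.0485) + (0.0101 + 0.5·0.4363²)·4.1252] / (0.4363·√4.1252)
   = [0.432981 + 0.434296] / 0.886151 = 0.978702
d₂ = d₁ − σ√T = 0.978702 − 0.886151 = 0.092551
risk-neutral PD = N(−d₂) = N(-0.092551) = 0.463130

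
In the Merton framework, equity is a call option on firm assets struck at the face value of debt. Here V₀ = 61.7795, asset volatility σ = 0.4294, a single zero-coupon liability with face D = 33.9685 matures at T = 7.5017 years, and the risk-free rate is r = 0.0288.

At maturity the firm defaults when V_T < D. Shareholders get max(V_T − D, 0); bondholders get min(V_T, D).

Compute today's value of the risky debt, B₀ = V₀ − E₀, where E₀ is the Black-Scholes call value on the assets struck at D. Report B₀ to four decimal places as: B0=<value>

B0=21.0114

d₁ = [ln(V₀/D) + (r + σ²/2)T] / (σ√T)
   = [ln(61.7795/33.9685) + (0.0288 + 0.5·0.4294²)·7.5017] / (0.4294·√7.5017)
   = [0.598138 + 0.907647] / 1.176094 = 1.280328
d₂ = d₁ − σ√T = 1.280328 − 1.176094 = 0.104234
N(d₁) = 0.899785,  N(d₂) = 0.541508,  e^(−rT) = 0.805696
E₀ = V₀·N(d₁) − D·e^(−rT)·N(d₂)
   = 61.7795·0.899785 − 33.9685·0.805696·0.541508 = 40.768122
B₀ = V₀ − E₀ = 61.7795 − 40.768122 = 21.011378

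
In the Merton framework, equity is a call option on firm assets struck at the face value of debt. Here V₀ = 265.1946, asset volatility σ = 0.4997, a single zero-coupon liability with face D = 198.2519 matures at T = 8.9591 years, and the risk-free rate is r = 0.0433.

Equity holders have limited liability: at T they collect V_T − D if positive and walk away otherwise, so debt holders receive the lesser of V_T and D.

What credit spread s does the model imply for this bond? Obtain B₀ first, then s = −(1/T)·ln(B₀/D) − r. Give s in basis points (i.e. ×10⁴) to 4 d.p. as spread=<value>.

spread=550.6170

d₁ = [ln(V₀/D) + (r + σ²/2)T] / (σ√T)
   = [ln(265.1946/198.2519) + (0.0433 + 0.5·0.4997²)·8.9591] / (0.4997·√8.9591)
   = [0.290925 + 1.506473] / 1.495690 = 1.201719
d₂ = d₁ − σ√T = 1.201719 − 1.495690 = -0.293971
N(d₁) = 0.885264,  N(d₂) = 0.384390,  e^(−rT) = 0.678460
E₀ = V₀·N(d₁) − D·e^(−rT)·N(d₂)
   = 265.1946·0.885264 − 198.2519·0.678460·0.384390 = 183.064371
B₀ = V₀ − E₀ = 265.1946 − 183.064371 = 82.130229
spread = −(1/T)·ln(B₀/D) − r = −(1/8.9591)·ln(82.130229/198.2519) − 0.0433 = 0.05506170
in basis points: 0.05506170 × 10⁴ = 550.6170 bp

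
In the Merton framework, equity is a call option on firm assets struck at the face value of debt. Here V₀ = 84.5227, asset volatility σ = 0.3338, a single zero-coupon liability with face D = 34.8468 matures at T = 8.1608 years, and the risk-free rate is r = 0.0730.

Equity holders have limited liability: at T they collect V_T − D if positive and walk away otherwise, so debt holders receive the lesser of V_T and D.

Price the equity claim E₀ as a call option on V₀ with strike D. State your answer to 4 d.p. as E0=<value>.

E0=66.2322

d₁ = [ln(V₀/D) + (r + σ²/2)T] / (σ√T)
   = [ln(84.5227/34.8468) + (0.0730 + 0.5·0.3338²)·8.1608] / (0.3338·√8.1608)
   = [0.886059 + 1.050387] / 0.953570 = 2.030732
d₂ = d₁ − σ√T = 2.030732 − 0.953570 = 1.077161
N(d₁) = 0.978859,  N(d₂) = 0.859296,  e^(−rT) = 0.551155
E₀ = V₀·N(d₁) − D·e^(−rT)·N(d₂)
   = 84.5227·0.978859 − 34.8468·0.551155·0.859296 = 66.232156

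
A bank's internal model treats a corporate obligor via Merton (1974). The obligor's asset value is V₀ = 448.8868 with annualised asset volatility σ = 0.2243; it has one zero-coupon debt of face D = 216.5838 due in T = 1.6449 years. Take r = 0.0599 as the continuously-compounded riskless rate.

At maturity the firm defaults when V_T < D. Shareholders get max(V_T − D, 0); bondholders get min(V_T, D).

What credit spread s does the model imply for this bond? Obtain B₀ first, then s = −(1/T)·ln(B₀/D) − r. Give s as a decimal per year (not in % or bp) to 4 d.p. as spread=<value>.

d₁ = [ln(V₀/D) + (r + σ²/2)T] / (σ√T)
   = [ln(448.8868/216.5838) + (0.0599 + 0.5·0.2243²)·1.6449] / (0.2243·√1.6449)
   = [0.728793 + 0.139907] / 0.287673 = 3.019751
d₂ = d₁ − σ√T = 3.019751 − 0.287673 = 2.732078
N(d₁) = 0.998735,  N(d₂) = 0.996853,  e^(−rT) = 0.906169
E₀ = V₀·N(d₁) − D·e^(−rT)·N(d₂)
   = 448.8868·0.998735 − 216.5838·0.906169·0.996853 = 252.675080
B₀ = V₀ − E₀ = 448.8868 − 252.675080 = 196.211720
spread = −(1/T)·ln(B₀/D) − r = −(1/1.6449)·ln(196.211720/216.5838) − 0.0599 = 0.00015427

spread=0.0002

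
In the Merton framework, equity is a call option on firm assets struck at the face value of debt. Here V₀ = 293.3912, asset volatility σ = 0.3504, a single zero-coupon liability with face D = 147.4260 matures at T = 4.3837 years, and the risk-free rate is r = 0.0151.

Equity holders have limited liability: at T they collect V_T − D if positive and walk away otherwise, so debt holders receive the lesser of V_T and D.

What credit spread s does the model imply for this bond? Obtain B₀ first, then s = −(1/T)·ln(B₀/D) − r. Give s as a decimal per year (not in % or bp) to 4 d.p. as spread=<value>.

spread=0.0192

d₁ = [ln(V₀/D) + (r + σ²/2)T] / (σ√T)
   = [ln(293.3912/147.4260) + (0.0151 + 0.5·0.3504²)·4.3837] / (0.3504·√4.3837)
   = [0.688181 + 0.335310] / 0.733643 = 1.395080
d₂ = d₁ − σ√T = 1.395080 − 0.733643 = 0.661438
N(d₁) = 0.918504,  N(d₂) = 0.745834,  e^(−rT) = 0.935949
E₀ = V₀·N(d₁) − D·e^(−rT)·N(d₂)
   = 293.3912·0.918504 − 147.4260·0.935949·0.745834 = 166.568401
B₀ = V₀ − E₀ = 293.3912 − 166.568401 = 126.822799
spread = −(1/T)·ln(B₀/D) − r = −(1/4.3837)·ln(126.822799/147.4260) − 0.0151 = 0.01923983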